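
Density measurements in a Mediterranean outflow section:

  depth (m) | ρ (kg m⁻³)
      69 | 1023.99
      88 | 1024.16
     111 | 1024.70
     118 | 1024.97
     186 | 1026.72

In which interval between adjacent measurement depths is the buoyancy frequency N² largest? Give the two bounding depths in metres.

Compute the density gradient over each adjacent pair:
  69–88 m: Δρ/Δz = 0.17/19 = 8.9 × 10⁻³ kg m⁻⁴
  88–111 m: Δρ/Δz = 0.54/23 = 0.023 kg m⁻⁴
  111–118 m: Δρ/Δz = 0.27/7 = 0.039 kg m⁻⁴
  118–186 m: Δρ/Δz = 1.75/68 = 0.026 kg m⁻⁴
The largest gradient is in the 111–118 m interval — the pycnocline.

111–118 m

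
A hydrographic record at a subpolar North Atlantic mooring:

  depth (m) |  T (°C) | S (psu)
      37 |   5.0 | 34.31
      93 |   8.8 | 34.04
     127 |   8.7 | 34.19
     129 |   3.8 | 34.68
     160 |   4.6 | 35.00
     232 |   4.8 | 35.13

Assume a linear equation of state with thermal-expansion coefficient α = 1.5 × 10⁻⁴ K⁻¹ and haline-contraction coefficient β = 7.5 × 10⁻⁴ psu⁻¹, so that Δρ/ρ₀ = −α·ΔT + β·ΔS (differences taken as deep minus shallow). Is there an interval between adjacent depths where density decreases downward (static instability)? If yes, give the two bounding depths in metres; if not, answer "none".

37–93 m

Evaluate Δρ/ρ₀ = −αΔT + βΔS across each adjacent pair:
  37–93 m: −αΔT+βΔS = −(1.5 × 10⁻⁴)(+3.8)+(7.5 × 10⁻⁴)(-0.27) = -7.7 × 10⁻⁴ → UNSTABLE
  93–127 m: −αΔT+βΔS = −(1.5 × 10⁻⁴)(-0.1)+(7.5 × 10⁻⁴)(+0.15) = 1.3 × 10⁻⁴ → stable
  127–129 m: −αΔT+βΔS = −(1.5 × 10⁻⁴)(-4.9)+(7.5 × 10⁻⁴)(+0.49) = 1.1 × 10⁻³ → stable
  129–160 m: −αΔT+βΔS = −(1.5 × 10⁻⁴)(+0.8)+(7.5 × 10⁻⁴)(+0.32) = 1.2 × 10⁻⁴ → stable
  160–232 m: −αΔT+βΔS = −(1.5 × 10⁻⁴)(+0.2)+(7.5 × 10⁻⁴)(+0.13) = 6.8 × 10⁻⁵ → stable
The 37–93 m interval has Δρ < 0: lighter water underlies denser water.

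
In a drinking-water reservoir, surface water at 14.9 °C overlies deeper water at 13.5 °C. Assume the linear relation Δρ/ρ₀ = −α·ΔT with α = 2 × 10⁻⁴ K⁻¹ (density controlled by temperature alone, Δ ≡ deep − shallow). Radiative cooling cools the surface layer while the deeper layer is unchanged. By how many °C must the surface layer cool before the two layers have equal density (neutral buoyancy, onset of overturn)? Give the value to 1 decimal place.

1.4 °C

With temperature the only control, equal density requires T_surf′ = T_deep.
T_surf′ = 13.5 °C.
Cooling required: 14.9 − 13.5 = 1.4 °C.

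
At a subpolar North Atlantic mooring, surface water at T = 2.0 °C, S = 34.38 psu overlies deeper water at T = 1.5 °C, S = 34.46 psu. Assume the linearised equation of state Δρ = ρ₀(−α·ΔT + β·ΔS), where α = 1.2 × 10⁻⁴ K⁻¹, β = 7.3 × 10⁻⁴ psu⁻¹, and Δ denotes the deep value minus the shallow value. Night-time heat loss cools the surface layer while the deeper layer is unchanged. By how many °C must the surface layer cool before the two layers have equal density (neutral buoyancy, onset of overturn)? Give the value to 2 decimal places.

Neutral buoyancy requires Δρ = 0, i.e. −α(T_deep − T_surf′) + β(S_deep − S_surf) = 0.
T_surf′ = T_deep − (β/α)·ΔS = 1.5 − (7.3 × 10⁻⁴/1.2 × 10⁻⁴)·(+0.08) = 1.0133 °C.
Cooling required: 2.0 − (1.0133) = 0.9867 °C.

0.99 °C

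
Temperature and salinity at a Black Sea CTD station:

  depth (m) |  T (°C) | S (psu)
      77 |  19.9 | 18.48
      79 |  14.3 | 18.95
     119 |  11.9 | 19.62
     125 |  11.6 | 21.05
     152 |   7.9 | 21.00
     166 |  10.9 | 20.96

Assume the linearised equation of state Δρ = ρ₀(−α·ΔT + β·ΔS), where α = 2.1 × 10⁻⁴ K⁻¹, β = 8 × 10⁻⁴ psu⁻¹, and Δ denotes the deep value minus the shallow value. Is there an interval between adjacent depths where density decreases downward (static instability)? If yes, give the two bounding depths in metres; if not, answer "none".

Evaluate Δρ/ρ₀ = −αΔT + βΔS across each adjacent pair:
  77–79 m: −αΔT+βΔS = −(2.1 × 10⁻⁴)(-5.6)+(8 × 10⁻⁴)(+0.47) = 1.6 × 10⁻³ → stable
  79–119 m: −αΔT+βΔS = −(2.1 × 10⁻⁴)(-2.4)+(8 × 10⁻⁴)(+0.67) = 1.0 × 10⁻³ → stable
  119–125 m: −αΔT+βΔS = −(2.1 × 10⁻⁴)(-0.3)+(8 × 10⁻⁴)(+1.43) = 1.2 × 10⁻³ → stable
  125–152 m: −αΔT+βΔS = −(2.1 × 10⁻⁴)(-3.7)+(8 × 10⁻⁴)(-0.05) = 7.4 × 10⁻⁴ → stable
  152–166 m: −αΔT+βΔS = −(2.1 × 10⁻⁴)(+3.0)+(8 × 10⁻⁴)(-0.04) = -6.6 × 10⁻⁴ → UNSTABLE
The 152–166 m interval has Δρ < 0: lighter water underlies denser water.

152–166 m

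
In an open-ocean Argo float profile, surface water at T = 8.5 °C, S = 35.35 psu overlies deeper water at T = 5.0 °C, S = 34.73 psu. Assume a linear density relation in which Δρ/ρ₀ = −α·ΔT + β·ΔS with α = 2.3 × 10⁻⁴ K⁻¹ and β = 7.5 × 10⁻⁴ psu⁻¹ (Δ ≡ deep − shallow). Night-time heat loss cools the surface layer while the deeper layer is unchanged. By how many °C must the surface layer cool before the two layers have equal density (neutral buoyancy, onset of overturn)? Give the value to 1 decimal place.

1.5 °C

Neutral buoyancy requires Δρ = 0, i.e. −α(T_deep − T_surf′) + β(S_deep − S_surf) = 0.
T_surf′ = T_deep − (β/α)·ΔS = 5.0 − (7.5 × 10⁻⁴/2.3 × 10⁻⁴)·(-0.62) = 7.022 °C.
Cooling required: 8.5 − (7.022) = 1.478 °C.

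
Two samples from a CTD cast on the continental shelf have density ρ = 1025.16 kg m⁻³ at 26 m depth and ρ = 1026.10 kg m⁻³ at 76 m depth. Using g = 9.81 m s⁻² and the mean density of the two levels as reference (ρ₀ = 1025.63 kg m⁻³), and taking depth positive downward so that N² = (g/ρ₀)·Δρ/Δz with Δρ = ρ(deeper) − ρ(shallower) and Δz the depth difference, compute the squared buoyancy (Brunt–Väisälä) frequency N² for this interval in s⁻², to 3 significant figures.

Δρ = 1026.10 − 1025.16 = 0.94 kg m⁻³ over Δz = 76 − 26 = 50 m.
N² = (9.81/1025.63) × (0.94/50) = 1.7982 × 10⁻⁴ s⁻² ≈ 1.80 × 10⁻⁴ s⁻².

1.80 × 10⁻⁴ s⁻²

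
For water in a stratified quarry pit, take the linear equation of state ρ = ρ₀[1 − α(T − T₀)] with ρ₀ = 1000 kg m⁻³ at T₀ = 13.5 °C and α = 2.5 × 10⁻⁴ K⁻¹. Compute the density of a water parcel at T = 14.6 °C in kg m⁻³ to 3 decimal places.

T − T₀ = +1.1 K.
Bracket = 1 − α·(+1.1) = 1 + (-2.75 × 10⁻⁴) = 0.9997250.
ρ = 1000 × 0.9997250 = 999.725 kg m⁻³.

999.725 kg m⁻³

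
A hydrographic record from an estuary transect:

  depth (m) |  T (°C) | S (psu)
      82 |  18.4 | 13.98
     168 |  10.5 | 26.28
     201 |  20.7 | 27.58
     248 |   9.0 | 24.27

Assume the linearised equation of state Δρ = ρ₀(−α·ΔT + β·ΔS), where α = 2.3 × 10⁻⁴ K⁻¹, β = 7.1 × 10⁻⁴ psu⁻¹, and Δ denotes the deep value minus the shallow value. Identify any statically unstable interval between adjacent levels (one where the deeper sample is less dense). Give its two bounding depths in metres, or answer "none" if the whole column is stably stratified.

168–201 m

Evaluate Δρ/ρ₀ = −αΔT + βΔS across each adjacent pair:
  82–168 m: −αΔT+βΔS = −(2.3 × 10⁻⁴)(-7.9)+(7.1 × 10⁻⁴)(+12.30) = 0.011 → stable
  168–201 m: −αΔT+βΔS = −(2.3 × 10⁻⁴)(+10.2)+(7.1 × 10⁻⁴)(+1.30) = -1.4 × 10⁻³ → UNSTABLE
  201–248 m: −αΔT+βΔS = −(2.3 × 10⁻⁴)(-11.7)+(7.1 × 10⁻⁴)(-3.31) = 3.4 × 10⁻⁴ → stable
The 168–201 m interval has Δρ < 0: lighter water underlies denser water.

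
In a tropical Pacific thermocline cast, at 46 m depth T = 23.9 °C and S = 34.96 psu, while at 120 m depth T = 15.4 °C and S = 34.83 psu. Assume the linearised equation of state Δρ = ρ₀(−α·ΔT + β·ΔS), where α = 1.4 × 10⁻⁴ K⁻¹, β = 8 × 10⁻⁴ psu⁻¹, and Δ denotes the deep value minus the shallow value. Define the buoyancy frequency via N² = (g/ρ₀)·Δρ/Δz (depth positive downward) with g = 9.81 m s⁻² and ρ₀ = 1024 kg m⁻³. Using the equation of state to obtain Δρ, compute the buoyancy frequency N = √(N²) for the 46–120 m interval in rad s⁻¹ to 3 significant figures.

0.0120 rad s⁻¹

ΔT = -8.5 K, ΔS = -0.13 psu (deep − shallow).
Δρ/ρ₀ = −αΔT + βΔS = 1.19 × 10⁻³ − 1.04 × 10⁻⁴ = 1.086 × 10⁻³, so Δρ ≈ 1.112 kg m⁻³.
N² = (g/ρ₀)·Δρ/Δz = g·(Δρ/ρ₀)/Δz = 9.81 × 1.086 × 10⁻³ / 74 = 1.4397 × 10⁻⁴ s⁻².
N = √(1.4397 × 10⁻⁴) = 0.011999 rad s⁻¹ ≈ 0.0120 rad s⁻¹.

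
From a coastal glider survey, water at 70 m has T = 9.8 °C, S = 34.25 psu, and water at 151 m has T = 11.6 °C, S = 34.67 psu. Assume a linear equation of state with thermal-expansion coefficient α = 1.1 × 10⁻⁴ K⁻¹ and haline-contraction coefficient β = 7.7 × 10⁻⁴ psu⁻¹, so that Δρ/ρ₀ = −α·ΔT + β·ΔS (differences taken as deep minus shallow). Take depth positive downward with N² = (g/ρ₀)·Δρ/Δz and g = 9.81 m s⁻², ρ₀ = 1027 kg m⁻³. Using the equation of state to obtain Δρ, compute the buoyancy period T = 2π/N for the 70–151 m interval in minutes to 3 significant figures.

ΔT = +1.8 K, ΔS = +0.42 psu (deep − shallow).
Δρ/ρ₀ = −αΔT + βΔS = -1.98 × 10⁻⁴ + 3.234 × 10⁻⁴ = 1.254 × 10⁻⁴, so Δρ ≈ 0.1288 kg m⁻³.
N² = (g/ρ₀)·Δρ/Δz = g·(Δρ/ρ₀)/Δz = 9.81 × 1.254 × 10⁻⁴ / 81 = 1.5187 × 10⁻⁵ s⁻².
N = √(1.5187 × 10⁻⁵) = 3.8971 × 10⁻³ rad s⁻¹ → T = 2π/N = 1.6123 × 10³ s = 26.872 min ≈ 26.9 min.

26.9 min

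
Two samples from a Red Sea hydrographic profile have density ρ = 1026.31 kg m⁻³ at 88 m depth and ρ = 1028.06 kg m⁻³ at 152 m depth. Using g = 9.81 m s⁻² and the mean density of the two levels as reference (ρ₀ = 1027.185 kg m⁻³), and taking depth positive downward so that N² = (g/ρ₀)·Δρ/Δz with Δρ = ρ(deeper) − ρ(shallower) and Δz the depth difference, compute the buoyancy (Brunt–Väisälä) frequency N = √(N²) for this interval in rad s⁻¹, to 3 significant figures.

0.0162 rad s⁻¹

Δρ = 1028.06 − 1026.31 = 1.75 kg m⁻³ over Δz = 152 − 88 = 64 m.
N² = (9.81/1027.185) × (1.75/64) = 2.6114 × 10⁻⁴ s⁻².
N = √(2.6114 × 10⁻⁴) = 0.016160 rad s⁻¹ ≈ 0.0162 rad s⁻¹.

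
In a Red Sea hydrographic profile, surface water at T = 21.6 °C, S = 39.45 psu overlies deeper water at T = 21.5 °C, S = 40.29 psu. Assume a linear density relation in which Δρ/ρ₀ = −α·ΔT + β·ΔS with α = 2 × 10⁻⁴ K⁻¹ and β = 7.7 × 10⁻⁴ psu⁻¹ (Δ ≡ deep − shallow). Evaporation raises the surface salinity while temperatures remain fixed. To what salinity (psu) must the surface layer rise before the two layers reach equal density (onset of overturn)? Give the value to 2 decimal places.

40.32 psu

Neutral buoyancy requires −α(T_deep − T_surf) + β(S_deep − S_surf′) = 0.
S_surf′ = S_deep − (α/β)·ΔT = 40.29 − (2 × 10⁻⁴/7.7 × 10⁻⁴)·(-0.1) = 40.3160 psu.
Increase required: 40.3160 − 39.45 = 0.8660 psu.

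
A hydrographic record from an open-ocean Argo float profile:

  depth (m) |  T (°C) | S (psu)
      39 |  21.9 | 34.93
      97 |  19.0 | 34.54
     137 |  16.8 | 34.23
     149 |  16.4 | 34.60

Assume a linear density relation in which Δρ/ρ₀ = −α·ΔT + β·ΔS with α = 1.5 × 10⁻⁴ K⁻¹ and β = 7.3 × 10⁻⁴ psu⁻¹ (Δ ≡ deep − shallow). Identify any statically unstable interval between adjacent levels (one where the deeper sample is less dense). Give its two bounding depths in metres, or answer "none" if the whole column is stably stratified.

Evaluate Δρ/ρ₀ = −αΔT + βΔS across each adjacent pair:
  39–97 m: −αΔT+βΔS = −(1.5 × 10⁻⁴)(-2.9)+(7.3 × 10⁻⁴)(-0.39) = 1.5 × 10⁻⁴ → stable
  97–137 m: −αΔT+βΔS = −(1.5 × 10⁻⁴)(-2.2)+(7.3 × 10⁻⁴)(-0.31) = 1.0 × 10⁻⁴ → stable
  137–149 m: −αΔT+βΔS = −(1.5 × 10⁻⁴)(-0.4)+(7.3 × 10⁻⁴)(+0.37) = 3.3 × 10⁻⁴ → stable
Every interval has Δρ > 0: the column is stably stratified throughout.

none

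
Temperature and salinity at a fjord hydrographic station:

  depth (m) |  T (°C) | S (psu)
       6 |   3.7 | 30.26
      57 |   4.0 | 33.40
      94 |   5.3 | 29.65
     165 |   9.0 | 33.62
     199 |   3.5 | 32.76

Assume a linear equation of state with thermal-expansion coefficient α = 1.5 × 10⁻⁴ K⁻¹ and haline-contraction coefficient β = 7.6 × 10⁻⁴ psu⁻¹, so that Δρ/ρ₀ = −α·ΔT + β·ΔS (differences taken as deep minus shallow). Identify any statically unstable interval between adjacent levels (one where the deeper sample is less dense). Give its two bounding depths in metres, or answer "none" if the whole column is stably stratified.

Evaluate Δρ/ρ₀ = −αΔT + βΔS across each adjacent pair:
  6–57 m: −αΔT+βΔS = −(1.5 × 10⁻⁴)(+0.3)+(7.6 × 10⁻⁴)(+3.14) = 2.3 × 10⁻³ → stable
  57–94 m: −αΔT+βΔS = −(1.5 × 10⁻⁴)(+1.3)+(7.6 × 10⁻⁴)(-3.75) = -3.0 × 10⁻³ → UNSTABLE
  94–165 m: −αΔT+βΔS = −(1.5 × 10⁻⁴)(+3.7)+(7.6 × 10⁻⁴)(+3.97) = 2.5 × 10⁻³ → stable
  165–199 m: −αΔT+βΔS = −(1.5 × 10⁻⁴)(-5.5)+(7.6 × 10⁻⁴)(-0.86) = 1.7 × 10⁻⁴ → stable
The 57–94 m interval has Δρ < 0: lighter water underlies denser water.

57–94 m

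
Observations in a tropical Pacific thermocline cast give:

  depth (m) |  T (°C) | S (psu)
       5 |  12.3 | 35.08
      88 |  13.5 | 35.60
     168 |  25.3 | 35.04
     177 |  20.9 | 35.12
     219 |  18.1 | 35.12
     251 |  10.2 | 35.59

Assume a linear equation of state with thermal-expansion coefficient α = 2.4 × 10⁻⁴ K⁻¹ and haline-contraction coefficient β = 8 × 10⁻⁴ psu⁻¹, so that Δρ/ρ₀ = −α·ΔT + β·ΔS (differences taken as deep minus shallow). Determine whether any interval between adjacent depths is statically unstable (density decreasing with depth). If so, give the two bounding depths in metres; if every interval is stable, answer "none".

Evaluate Δρ/ρ₀ = −αΔT + βΔS across each adjacent pair:
  5–88 m: −αΔT+βΔS = −(2.4 × 10⁻⁴)(+1.2)+(8 × 10⁻⁴)(+0.52) = 1.3 × 10⁻⁴ → stable
  88–168 m: −αΔT+βΔS = −(2.4 × 10⁻⁴)(+11.8)+(8 × 10⁻⁴)(-0.56) = -3.3 × 10⁻³ → UNSTABLE
  168–177 m: −αΔT+βΔS = −(2.4 × 10⁻⁴)(-4.4)+(8 × 10⁻⁴)(+0.08) = 1.1 × 10⁻³ → stable
  177–219 m: −αΔT+βΔS = −(2.4 × 10⁻⁴)(-2.8)+(8 × 10⁻⁴)(+0.00) = 6.7 × 10⁻⁴ → stable
  219–251 m: −αΔT+βΔS = −(2.4 × 10⁻⁴)(-7.9)+(8 × 10⁻⁴)(+0.47) = 2.3 × 10⁻³ → stable
The 88–168 m interval has Δρ < 0: lighter water underlies denser water.

88–168 m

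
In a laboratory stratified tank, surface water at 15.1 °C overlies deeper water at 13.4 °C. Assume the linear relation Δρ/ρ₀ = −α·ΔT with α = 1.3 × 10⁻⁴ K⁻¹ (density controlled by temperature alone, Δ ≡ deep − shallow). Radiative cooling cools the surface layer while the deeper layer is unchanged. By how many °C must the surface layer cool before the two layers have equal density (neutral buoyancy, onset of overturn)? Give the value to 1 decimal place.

1.7 °C

With temperature the only control, equal density requires T_surf′ = T_deep.
T_surf′ = 13.4 °C.
Cooling required: 15.1 − 13.4 = 1.7 °C.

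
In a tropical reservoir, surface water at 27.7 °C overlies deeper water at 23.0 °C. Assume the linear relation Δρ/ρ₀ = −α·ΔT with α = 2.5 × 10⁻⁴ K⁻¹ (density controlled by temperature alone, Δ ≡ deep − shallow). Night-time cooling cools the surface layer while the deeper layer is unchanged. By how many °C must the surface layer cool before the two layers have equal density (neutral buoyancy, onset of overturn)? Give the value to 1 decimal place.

4.7 °C

With temperature the only control, equal density requires T_surf′ = T_deep.
T_surf′ = 23.0 °C.
Cooling required: 27.7 − 23.0 = 4.7 °C.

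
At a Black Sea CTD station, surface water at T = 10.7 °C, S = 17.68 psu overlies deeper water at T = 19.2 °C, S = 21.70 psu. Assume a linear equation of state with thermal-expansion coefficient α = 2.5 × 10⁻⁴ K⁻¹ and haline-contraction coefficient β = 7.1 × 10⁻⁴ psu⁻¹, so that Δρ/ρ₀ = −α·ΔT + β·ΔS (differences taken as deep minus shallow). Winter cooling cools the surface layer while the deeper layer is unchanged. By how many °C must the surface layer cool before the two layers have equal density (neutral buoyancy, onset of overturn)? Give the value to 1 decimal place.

2.9 °C

Neutral buoyancy requires Δρ = 0, i.e. −α(T_deep − T_surf′) + β(S_deep − S_surf) = 0.
T_surf′ = T_deep − (β/α)·ΔS = 19.2 − (7.1 × 10⁻⁴/2.5 × 10⁻⁴)·(+4.02) = 7.783 °C.
Cooling required: 10.7 − (7.783) = 2.917 °C.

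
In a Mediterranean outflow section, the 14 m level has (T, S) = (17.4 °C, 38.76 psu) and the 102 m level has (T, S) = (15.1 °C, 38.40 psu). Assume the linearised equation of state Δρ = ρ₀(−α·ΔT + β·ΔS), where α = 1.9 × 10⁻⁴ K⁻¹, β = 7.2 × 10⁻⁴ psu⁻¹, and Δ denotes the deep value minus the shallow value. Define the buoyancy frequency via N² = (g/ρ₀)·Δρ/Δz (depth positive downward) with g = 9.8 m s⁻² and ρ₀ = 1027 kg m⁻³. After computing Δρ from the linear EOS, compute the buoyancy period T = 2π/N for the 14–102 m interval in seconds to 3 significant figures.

ΔT = -2.3 K, ΔS = -0.36 psu (deep − shallow).
Δρ/ρ₀ = −αΔT + βΔS = 4.37 × 10⁻⁴ − 2.592 × 10⁻⁴ = 1.778 × 10⁻⁴, so Δρ ≈ 0.1826 kg m⁻³.
N² = (g/ρ₀)·Δρ/Δz = g·(Δρ/ρ₀)/Δz = 9.8 × 1.778 × 10⁻⁴ / 88 = 1.9800 × 10⁻⁵ s⁻².
N = √(1.9800 × 10⁻⁵) = 4.4497 × 10⁻³ rad s⁻¹ → T = 2π/N = 1.4120 × 10³ s ≈ 1.41 × 10³ s.

1.41 × 10³ s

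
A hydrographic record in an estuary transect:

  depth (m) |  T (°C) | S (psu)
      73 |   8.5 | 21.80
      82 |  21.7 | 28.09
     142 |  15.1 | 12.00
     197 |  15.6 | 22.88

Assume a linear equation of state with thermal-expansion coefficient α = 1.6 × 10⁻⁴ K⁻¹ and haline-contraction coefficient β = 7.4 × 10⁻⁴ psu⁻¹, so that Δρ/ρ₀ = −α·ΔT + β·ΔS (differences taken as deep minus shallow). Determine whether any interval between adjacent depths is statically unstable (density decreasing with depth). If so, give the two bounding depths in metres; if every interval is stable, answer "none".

Evaluate Δρ/ρ₀ = −αΔT + βΔS across each adjacent pair:
  73–82 m: −αΔT+βΔS = −(1.6 × 10⁻⁴)(+13.2)+(7.4 × 10⁻⁴)(+6.29) = 2.5 × 10⁻³ → stable
  82–142 m: −αΔT+βΔS = −(1.6 × 10⁻⁴)(-6.6)+(7.4 × 10⁻⁴)(-16.09) = -0.011 → UNSTABLE
  142–197 m: −αΔT+βΔS = −(1.6 × 10⁻⁴)(+0.5)+(7.4 × 10⁻⁴)(+10.88) = 8.0 × 10⁻³ → stable
The 82–142 m interval has Δρ < 0: lighter water underlies denser water.

82–142 m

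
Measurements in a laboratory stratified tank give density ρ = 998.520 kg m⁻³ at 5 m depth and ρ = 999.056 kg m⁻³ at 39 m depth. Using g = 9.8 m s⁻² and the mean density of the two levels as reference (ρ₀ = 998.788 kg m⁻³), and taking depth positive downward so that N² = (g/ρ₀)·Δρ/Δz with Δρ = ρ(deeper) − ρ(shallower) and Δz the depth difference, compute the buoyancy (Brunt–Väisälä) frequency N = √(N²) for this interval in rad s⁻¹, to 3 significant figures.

0.0124 rad s⁻¹

Δρ = 999.056 − 998.520 = 0.536 kg m⁻³ over Δz = 39 − 5 = 34 m.
N² = (9.8/998.788) × (0.536/34) = 1.5468 × 10⁻⁴ s⁻².
N = √(1.5468 × 10⁻⁴) = 0.012437 rad s⁻¹ ≈ 0.0124 rad s⁻¹.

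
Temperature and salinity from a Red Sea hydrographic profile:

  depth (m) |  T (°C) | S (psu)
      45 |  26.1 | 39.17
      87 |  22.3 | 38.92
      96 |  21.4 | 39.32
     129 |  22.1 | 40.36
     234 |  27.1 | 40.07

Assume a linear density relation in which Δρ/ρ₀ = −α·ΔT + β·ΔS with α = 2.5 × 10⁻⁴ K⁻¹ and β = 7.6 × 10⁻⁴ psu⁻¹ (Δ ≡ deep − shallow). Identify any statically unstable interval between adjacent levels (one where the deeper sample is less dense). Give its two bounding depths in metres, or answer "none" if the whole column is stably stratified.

129–234 m

Evaluate Δρ/ρ₀ = −αΔT + βΔS across each adjacent pair:
  45–87 m: −αΔT+βΔS = −(2.5 × 10⁻⁴)(-3.8)+(7.6 × 10⁻⁴)(-0.25) = 7.6 × 10⁻⁴ → stable
  87–96 m: −αΔT+βΔS = −(2.5 × 10⁻⁴)(-0.9)+(7.6 × 10⁻⁴)(+0.40) = 5.3 × 10⁻⁴ → stable
  96–129 m: −αΔT+βΔS = −(2.5 × 10⁻⁴)(+0.7)+(7.6 × 10⁻⁴)(+1.04) = 6.2 × 10⁻⁴ → stable
  129–234 m: −αΔT+βΔS = −(2.5 × 10⁻⁴)(+5.0)+(7.6 × 10⁻⁴)(-0.29) = -1.5 × 10⁻³ → UNSTABLE
The 129–234 m interval has Δρ < 0: lighter water underlies denser water.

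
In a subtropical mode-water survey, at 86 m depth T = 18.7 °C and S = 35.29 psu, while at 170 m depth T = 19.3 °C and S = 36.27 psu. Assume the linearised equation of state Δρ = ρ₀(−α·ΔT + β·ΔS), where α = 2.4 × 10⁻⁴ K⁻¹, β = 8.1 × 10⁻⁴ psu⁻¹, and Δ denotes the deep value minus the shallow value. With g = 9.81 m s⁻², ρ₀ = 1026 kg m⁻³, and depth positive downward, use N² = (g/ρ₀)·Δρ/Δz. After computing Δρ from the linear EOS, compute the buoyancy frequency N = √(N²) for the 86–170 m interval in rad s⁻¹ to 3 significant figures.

8.71 × 10⁻³ rad s⁻¹

ΔT = +0.6 K, ΔS = +0.98 psu (deep − shallow).
Δρ/ρ₀ = −αΔT + βΔS = -1.44 × 10⁻⁴ + 7.938 × 10⁻⁴ = 6.498 × 10⁻⁴, so Δρ ≈ 0.6667 kg m⁻³.
N² = (g/ρ₀)·Δρ/Δz = g·(Δρ/ρ₀)/Δz = 9.81 × 6.498 × 10⁻⁴ / 84 = 7.5887 × 10⁻⁵ s⁻².
N = √(7.5887 × 10⁻⁵) = 8.7113 × 10⁻³ rad s⁻¹ ≈ 8.71 × 10⁻³ rad s⁻¹.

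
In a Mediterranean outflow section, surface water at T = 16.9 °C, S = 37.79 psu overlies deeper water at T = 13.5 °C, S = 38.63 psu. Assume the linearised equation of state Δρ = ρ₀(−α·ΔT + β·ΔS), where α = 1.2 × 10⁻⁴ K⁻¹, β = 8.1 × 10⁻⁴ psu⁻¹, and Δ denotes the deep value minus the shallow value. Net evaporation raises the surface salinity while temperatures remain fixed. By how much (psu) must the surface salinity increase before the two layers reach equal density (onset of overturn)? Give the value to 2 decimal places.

1.34 psu

Neutral buoyancy requires −α(T_deep − T_surf) + β(S_deep − S_surf′) = 0.
S_surf′ = S_deep − (α/β)·ΔT = 38.63 − (1.2 × 10⁻⁴/8.1 × 10⁻⁴)·(-3.4) = 39.1337 psu.
Increase required: 39.1337 − 37.79 = 1.3437 psu.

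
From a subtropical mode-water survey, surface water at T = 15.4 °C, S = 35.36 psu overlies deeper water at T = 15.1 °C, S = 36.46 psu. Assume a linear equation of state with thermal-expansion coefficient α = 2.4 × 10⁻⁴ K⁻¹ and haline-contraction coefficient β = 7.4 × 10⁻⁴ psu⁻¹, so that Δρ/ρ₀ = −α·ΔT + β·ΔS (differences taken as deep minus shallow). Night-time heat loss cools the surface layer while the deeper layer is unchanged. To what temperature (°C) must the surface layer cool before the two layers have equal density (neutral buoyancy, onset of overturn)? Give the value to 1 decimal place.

Neutral buoyancy requires Δρ = 0, i.e. −α(T_deep − T_surf′) + β(S_deep − S_surf) = 0.
T_surf′ = T_deep − (β/α)·ΔS = 15.1 − (7.4 × 10⁻⁴/2.4 × 10⁻⁴)·(+1.10) = 11.708 °C.
Cooling required: 15.4 − (11.708) = 3.692 °C.

11.7 °C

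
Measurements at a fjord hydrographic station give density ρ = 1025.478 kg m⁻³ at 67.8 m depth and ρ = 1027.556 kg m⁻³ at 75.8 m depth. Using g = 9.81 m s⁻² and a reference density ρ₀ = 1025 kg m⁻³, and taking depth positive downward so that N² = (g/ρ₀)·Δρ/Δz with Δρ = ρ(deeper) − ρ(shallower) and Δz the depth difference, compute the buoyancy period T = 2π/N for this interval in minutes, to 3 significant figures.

Δρ = 1027.556 − 1025.478 = 2.078 kg m⁻³ over Δz = 75.8 − 67.8 = 8 m.
N² = (9.81/1025) × (2.078/8) = 2.4860 × 10⁻³ s⁻².
N = √(2.4860 × 10⁻³) = 0.049860 rad s⁻¹, so T = 2π/N = 126.02 s = 2.1003 min ≈ 2.10 min.

2.10 min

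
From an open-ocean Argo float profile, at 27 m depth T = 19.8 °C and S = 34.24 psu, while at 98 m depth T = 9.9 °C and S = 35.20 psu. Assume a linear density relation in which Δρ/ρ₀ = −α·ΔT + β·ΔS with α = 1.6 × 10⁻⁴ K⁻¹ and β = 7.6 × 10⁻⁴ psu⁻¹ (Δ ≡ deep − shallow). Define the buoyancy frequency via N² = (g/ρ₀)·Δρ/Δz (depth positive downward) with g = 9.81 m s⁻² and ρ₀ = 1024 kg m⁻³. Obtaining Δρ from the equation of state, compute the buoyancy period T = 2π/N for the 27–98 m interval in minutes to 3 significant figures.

5.86 min

ΔT = -9.9 K, ΔS = +0.96 psu (deep − shallow).
Δρ/ρ₀ = −αΔT + βΔS = 1.584 × 10⁻³ + 7.296 × 10⁻⁴ = 2.3136 × 10⁻³, so Δρ ≈ 2.369 kg m⁻³.
N² = (g/ρ₀)·Δρ/Δz = g·(Δρ/ρ₀)/Δz = 9.81 × 2.3136 × 10⁻³ / 71 = 3.1967 × 10⁻⁴ s⁻².
N = √(3.1967 × 10⁻⁴) = 0.017879 rad s⁻¹ → T = 2π/N = 351.43 s = 5.8572 min ≈ 5.86 min.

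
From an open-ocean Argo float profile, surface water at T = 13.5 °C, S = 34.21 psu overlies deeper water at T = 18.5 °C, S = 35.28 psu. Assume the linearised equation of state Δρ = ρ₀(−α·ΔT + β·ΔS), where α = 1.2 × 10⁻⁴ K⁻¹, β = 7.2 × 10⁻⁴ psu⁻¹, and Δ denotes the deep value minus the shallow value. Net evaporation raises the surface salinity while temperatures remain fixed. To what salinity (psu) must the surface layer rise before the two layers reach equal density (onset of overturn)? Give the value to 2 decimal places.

Neutral buoyancy requires −α(T_deep − T_surf) + β(S_deep − S_surf′) = 0.
S_surf′ = S_deep − (α/β)·ΔT = 35.28 − (1.2 × 10⁻⁴/7.2 × 10⁻⁴)·(+5.0) = 34.4467 psu.
Increase required: 34.4467 − 34.21 = 0.2367 psu.

34.45 psu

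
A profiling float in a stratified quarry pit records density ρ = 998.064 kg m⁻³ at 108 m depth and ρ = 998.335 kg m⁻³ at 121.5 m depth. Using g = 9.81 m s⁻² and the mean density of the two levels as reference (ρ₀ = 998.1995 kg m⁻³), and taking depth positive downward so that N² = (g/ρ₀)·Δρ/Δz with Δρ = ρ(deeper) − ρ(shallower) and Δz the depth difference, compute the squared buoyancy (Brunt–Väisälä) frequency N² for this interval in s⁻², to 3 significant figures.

Δρ = 998.335 − 998.064 = 0.271 kg m⁻³ over Δz = 121.5 − 108 = 13.5 m.
N² = (9.81/998.1995) × (0.271/13.5) = 1.9728 × 10⁻⁴ s⁻² ≈ 1.97 × 10⁻⁴ s⁻².

1.97 × 10⁻⁴ s⁻²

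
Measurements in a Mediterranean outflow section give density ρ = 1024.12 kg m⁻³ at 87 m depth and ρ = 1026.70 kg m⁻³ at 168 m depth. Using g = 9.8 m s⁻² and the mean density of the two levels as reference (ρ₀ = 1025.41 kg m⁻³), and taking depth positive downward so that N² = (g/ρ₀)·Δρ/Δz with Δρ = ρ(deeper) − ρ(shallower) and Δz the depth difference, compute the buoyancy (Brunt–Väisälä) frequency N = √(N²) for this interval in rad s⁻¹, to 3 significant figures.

0.0174 rad s⁻¹

Δρ = 1026.70 − 1024.12 = 2.58 kg m⁻³ over Δz = 168 − 87 = 81 m.
N² = (9.8/1025.41) × (2.58/81) = 3.0441 × 10⁻⁴ s⁻².
N = √(3.0441 × 10⁻⁴) = 0.017447 rad s⁻¹ ≈ 0.0174 rad s⁻¹.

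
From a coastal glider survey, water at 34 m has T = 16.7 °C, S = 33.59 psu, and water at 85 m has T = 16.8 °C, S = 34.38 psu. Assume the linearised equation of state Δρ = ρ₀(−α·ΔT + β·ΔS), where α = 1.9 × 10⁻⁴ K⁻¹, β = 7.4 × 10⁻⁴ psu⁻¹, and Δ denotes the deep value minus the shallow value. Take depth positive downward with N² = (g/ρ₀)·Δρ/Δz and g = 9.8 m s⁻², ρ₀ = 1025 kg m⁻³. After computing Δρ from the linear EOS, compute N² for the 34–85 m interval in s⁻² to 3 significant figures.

1.09 × 10⁻⁴ s⁻²

ΔT = +0.1 K, ΔS = +0.79 psu (deep − shallow).
Δρ/ρ₀ = −αΔT + βΔS = -1.90 × 10⁻⁵ + 5.846 × 10⁻⁴ = 5.656 × 10⁻⁴, so Δρ ≈ 0.5797 kg m⁻³.
N² = (g/ρ₀)·Δρ/Δz = g·(Δρ/ρ₀)/Δz = 9.8 × 5.656 × 10⁻⁴ / 51 = 1.0868 × 10⁻⁴ s⁻² ≈ 1.09 × 10⁻⁴ s⁻².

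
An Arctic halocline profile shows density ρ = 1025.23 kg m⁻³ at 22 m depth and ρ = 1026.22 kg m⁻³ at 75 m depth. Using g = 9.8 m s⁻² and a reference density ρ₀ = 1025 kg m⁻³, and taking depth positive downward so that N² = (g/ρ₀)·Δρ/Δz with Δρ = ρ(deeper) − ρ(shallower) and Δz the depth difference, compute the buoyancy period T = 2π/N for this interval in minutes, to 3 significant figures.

7.84 min

Δρ = 1026.22 − 1025.23 = 0.99 kg m⁻³ over Δz = 75 − 22 = 53 m.
N² = (9.8/1025) × (0.99/53) = 1.7859 × 10⁻⁴ s⁻².
N = √(1.7859 × 10⁻⁴) = 0.013364 rad s⁻¹, so T = 2π/N = 470.16 s = 7.8360 min ≈ 7.84 min.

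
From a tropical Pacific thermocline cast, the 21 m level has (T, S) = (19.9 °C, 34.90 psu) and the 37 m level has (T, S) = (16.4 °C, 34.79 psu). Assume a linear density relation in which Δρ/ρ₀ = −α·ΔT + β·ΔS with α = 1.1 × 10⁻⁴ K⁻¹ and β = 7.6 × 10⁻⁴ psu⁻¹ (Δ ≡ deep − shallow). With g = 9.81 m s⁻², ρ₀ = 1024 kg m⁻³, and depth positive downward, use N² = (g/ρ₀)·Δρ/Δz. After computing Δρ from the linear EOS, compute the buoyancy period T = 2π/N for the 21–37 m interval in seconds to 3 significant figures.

ΔT = -3.5 K, ΔS = -0.11 psu (deep − shallow).
Δρ/ρ₀ = −αΔT + βΔS = 3.85 × 10⁻⁴ − 8.36 × 10⁻⁵ = 3.014 × 10⁻⁴, so Δρ ≈ 0.3086 kg m⁻³.
N² = (g/ρ₀)·Δρ/Δz = g·(Δρ/ρ₀)/Δz = 9.81 × 3.014 × 10⁻⁴ / 16 = 1.8480 × 10⁻⁴ s⁻².
N = √(1.8480 × 10⁻⁴) = 0.013594 rad s⁻¹ → T = 2π/N = 462.20 s ≈ 462 s.

462 s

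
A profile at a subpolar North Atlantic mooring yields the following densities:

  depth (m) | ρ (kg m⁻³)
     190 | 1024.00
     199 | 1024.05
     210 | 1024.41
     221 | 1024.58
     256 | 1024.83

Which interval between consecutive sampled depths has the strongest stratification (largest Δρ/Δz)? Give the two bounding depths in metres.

Compute the density gradient over each adjacent pair:
  190–199 m: Δρ/Δz = 0.05/9 = 5.6 × 10⁻³ kg m⁻⁴
  199–210 m: Δρ/Δz = 0.36/11 = 0.033 kg m⁻⁴
  210–221 m: Δρ/Δz = 0.17/11 = 0.015 kg m⁻⁴
  221–256 m: Δρ/Δz = 0.25/35 = 7.1 × 10⁻³ kg m⁻⁴
The largest gradient is in the 199–210 m interval — the pycnocline.

199–210 m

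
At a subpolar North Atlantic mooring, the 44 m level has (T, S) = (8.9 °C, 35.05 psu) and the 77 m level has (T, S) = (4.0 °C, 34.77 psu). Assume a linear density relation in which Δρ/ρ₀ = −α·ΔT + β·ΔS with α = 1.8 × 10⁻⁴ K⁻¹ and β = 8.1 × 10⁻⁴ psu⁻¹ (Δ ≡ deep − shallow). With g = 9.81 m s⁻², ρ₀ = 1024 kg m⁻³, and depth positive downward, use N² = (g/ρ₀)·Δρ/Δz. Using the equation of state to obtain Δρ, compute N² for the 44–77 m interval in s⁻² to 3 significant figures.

1.95 × 10⁻⁴ s⁻²

ΔT = -4.9 K, ΔS = -0.28 psu (deep − shallow).
Δρ/ρ₀ = −αΔT + βΔS = 8.82 × 10⁻⁴ − 2.268 × 10⁻⁴ = 6.552 × 10⁻⁴, so Δρ ≈ 0.6709 kg m⁻³.
N² = (g/ρ₀)·Δρ/Δz = g·(Δρ/ρ₀)/Δz = 9.81 × 6.552 × 10⁻⁴ / 33 = 1.9477 × 10⁻⁴ s⁻² ≈ 1.95 × 10⁻⁴ s⁻².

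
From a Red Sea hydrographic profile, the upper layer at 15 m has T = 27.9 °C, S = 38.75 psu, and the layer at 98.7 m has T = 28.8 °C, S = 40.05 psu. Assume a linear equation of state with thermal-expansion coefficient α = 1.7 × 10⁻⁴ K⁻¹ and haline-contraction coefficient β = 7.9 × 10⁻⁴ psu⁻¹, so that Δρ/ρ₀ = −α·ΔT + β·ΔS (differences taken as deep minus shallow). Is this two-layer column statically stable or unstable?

ΔT = 28.8 − 27.9 = +0.9 K and ΔS = 40.05 − 38.75 = +1.30 psu (deep − shallow).
−αΔT = -1.53 × 10⁻⁴; βΔS = 1.027 × 10⁻³; sum Δρ/ρ₀ = 8.74 × 10⁻⁴.
Δρ/ρ₀ > 0, so Δρ > 0: deeper water is denser → statically stable.

stable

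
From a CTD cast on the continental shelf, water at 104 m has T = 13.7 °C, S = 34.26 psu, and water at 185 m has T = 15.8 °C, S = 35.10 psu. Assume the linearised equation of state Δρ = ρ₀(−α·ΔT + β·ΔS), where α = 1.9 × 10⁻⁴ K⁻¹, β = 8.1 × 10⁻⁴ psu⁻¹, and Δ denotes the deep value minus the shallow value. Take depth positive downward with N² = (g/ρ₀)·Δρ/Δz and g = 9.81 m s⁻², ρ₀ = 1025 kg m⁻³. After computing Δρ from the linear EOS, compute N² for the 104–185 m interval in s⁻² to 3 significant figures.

ΔT = +2.1 K, ΔS = +0.84 psu (deep − shallow).
Δρ/ρ₀ = −αΔT + βΔS = -3.99 × 10⁻⁴ + 6.804 × 10⁻⁴ = 2.814 × 10⁻⁴, so Δρ ≈ 0.2884 kg m⁻³.
N² = (g/ρ₀)·Δρ/Δz = g·(Δρ/ρ₀)/Δz = 9.81 × 2.814 × 10⁻⁴ / 81 = 3.4081 × 10⁻⁵ s⁻² ≈ 3.41 × 10⁻⁵ s⁻².

3.41 × 10⁻⁵ s⁻²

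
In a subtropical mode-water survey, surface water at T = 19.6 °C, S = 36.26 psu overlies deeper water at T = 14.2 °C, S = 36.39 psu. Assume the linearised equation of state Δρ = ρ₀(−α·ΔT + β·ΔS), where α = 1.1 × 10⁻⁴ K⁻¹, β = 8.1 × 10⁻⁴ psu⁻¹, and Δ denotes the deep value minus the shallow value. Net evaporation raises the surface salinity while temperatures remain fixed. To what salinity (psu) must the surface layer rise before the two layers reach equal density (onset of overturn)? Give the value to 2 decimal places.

37.12 psu

Neutral buoyancy requires −α(T_deep − T_surf) + β(S_deep − S_surf′) = 0.
S_surf′ = S_deep − (α/β)·ΔT = 36.39 − (1.1 × 10⁻⁴/8.1 × 10⁻⁴)·(-5.4) = 37.1233 psu.
Increase required: 37.1233 − 36.26 = 0.8633 psu.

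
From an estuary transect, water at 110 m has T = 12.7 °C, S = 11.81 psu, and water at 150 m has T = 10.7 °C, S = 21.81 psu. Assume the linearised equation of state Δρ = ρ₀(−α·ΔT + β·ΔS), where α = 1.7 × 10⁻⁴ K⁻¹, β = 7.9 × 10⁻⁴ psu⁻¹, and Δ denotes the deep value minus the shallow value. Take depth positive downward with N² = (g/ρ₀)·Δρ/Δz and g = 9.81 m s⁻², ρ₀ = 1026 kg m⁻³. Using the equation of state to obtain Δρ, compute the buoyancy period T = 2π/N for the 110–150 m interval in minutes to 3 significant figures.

2.33 min

ΔT = -2.0 K, ΔS = +10.00 psu (deep − shallow).
Δρ/ρ₀ = −αΔT + βΔS = 3.40 × 10⁻⁴ + 7.90 × 10⁻³ = 8.24 × 10⁻³, so Δρ ≈ 8.454 kg m⁻³.
N² = (g/ρ₀)·Δρ/Δz = g·(Δρ/ρ₀)/Δz = 9.81 × 8.24 × 10⁻³ / 40 = 2.0209 × 10⁻³ s⁻².
N = √(2.0209 × 10⁻³) = 0.044954 rad s⁻¹ → T = 2π/N = 139.77 s = 2.3295 min ≈ 2.33 min.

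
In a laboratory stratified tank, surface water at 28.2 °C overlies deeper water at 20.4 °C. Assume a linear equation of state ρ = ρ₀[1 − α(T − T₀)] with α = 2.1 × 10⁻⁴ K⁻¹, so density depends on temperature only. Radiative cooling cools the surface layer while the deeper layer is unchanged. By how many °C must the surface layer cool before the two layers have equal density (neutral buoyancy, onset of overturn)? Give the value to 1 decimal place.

7.8 °C

With temperature the only control, equal density requires T_surf′ = T_deep.
T_surf′ = 20.4 °C.
Cooling required: 28.2 − 20.4 = 7.8 °C.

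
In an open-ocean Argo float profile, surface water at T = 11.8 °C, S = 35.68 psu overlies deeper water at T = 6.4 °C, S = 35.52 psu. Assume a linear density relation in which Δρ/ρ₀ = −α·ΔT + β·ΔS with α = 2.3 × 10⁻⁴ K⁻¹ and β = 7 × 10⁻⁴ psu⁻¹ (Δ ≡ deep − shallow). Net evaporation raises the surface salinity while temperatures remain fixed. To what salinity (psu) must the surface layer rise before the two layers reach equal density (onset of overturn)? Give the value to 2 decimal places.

Neutral buoyancy requires −α(T_deep − T_surf) + β(S_deep − S_surf′) = 0.
S_surf′ = S_deep − (α/β)·ΔT = 35.52 − (2.3 × 10⁻⁴/7 × 10⁻⁴)·(-5.4) = 37.2943 psu.
Increase required: 37.2943 − 35.68 = 1.6143 psu.

37.29 psu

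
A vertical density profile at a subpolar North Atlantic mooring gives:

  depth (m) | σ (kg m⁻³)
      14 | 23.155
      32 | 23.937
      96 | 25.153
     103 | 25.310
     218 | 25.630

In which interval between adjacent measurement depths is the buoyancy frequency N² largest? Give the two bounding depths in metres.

Compute the density gradient over each adjacent pair:
  14–32 m: Δρ/Δz = 0.782/18 = 0.043 kg m⁻⁴
  32–96 m: Δρ/Δz = 1.216/64 = 0.019 kg m⁻⁴
  96–103 m: Δρ/Δz = 0.157/7 = 0.022 kg m⁻⁴
  103–218 m: Δρ/Δz = 0.320/115 = 2.8 × 10⁻³ kg m⁻⁴
The largest gradient is in the 14–32 m interval — the pycnocline.

14–32 m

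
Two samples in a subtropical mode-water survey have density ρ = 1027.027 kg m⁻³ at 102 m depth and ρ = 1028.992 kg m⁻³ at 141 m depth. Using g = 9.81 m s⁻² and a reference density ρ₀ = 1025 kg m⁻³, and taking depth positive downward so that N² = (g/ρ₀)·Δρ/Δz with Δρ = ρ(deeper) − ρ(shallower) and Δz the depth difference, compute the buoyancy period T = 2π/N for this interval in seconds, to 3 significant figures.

Δρ = 1028.992 − 1027.027 = 1.965 kg m⁻³ over Δz = 141 − 102 = 39 m.
N² = (9.81/1025) × (1.965/39) = 4.8222 × 10⁻⁴ s⁻².
N = √(4.8222 × 10⁻⁴) = 0.021960 rad s⁻¹, so T = 2π/N = 286.12 s ≈ 286 s.

286 s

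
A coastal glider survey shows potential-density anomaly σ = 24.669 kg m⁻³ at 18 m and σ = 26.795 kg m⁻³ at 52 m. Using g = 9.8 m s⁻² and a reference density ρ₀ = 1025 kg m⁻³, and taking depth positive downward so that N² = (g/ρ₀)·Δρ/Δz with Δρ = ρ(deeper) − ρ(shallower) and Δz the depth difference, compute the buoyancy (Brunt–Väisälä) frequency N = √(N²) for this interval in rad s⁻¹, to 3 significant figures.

Δρ = 1026.795 − 1024.669 = 2.126 kg m⁻³ over Δz = 52 − 18 = 34 m.
N² = (9.8/1025) × (2.126/34) = 5.9784 × 10⁻⁴ s⁻².
N = √(5.9784 × 10⁻⁴) = 0.024451 rad s⁻¹ ≈ 0.0245 rad s⁻¹.

0.0245 rad s⁻¹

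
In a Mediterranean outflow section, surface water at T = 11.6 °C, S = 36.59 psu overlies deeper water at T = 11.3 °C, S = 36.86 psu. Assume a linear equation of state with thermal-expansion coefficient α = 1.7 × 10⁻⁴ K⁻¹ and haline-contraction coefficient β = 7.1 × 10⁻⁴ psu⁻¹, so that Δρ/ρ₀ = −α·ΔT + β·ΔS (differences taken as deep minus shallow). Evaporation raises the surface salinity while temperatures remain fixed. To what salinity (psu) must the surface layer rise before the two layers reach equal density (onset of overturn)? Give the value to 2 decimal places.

Neutral buoyancy requires −α(T_deep − T_surf) + β(S_deep − S_surf′) = 0.
S_surf′ = S_deep − (α/β)·ΔT = 36.86 − (1.7 × 10⁻⁴/7.1 × 10⁻⁴)·(-0.3) = 36.9318 psu.
Increase required: 36.9318 − 36.59 = 0.3418 psu.

36.93 psu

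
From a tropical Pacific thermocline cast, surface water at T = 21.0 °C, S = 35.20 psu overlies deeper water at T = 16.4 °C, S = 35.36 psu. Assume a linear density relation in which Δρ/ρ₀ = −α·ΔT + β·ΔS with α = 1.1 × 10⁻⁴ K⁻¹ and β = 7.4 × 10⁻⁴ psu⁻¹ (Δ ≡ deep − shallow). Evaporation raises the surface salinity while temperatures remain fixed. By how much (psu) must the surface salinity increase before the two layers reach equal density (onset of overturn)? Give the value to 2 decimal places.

Neutral buoyancy requires −α(T_deep − T_surf) + β(S_deep − S_surf′) = 0.
S_surf′ = S_deep − (α/β)·ΔT = 35.36 − (1.1 × 10⁻⁴/7.4 × 10⁻⁴)·(-4.6) = 36.0438 psu.
Increase required: 36.0438 − 35.20 = 0.8438 psu.

0.84 psu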